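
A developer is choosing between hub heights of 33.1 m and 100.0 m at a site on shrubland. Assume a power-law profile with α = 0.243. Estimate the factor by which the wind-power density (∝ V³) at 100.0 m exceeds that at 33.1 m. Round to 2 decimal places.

Speed ratio: V_B/V_A = (z_B/z_A)^α = (100.0/33.1)^0.243 = (3.0211)^0.243 = 1.30822
Power-density ratio: P_B/P_A = (V_B/V_A)³ = (1.30822)³ = 2.23896

2.24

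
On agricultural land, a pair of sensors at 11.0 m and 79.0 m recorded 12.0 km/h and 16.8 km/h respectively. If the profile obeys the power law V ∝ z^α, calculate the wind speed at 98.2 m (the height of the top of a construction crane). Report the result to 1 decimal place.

First find α: α = ln(V₂/V₁)/ln(z₂/z₁) = ln(16.8/12.0)/ln(79.0/11.0) = 0.33647/1.97155 = 0.1707
Extrapolate from 79.0 m to 98.2 m: V₃ = 16.8 × (98.2/79.0)^0.1707 = 16.8 × 1.0378 = 17.4355 km/h

17.4 km/h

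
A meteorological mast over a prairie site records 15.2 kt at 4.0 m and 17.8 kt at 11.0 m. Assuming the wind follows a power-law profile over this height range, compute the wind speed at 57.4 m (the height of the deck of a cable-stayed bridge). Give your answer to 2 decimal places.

First find α: α = ln(V₂/V₁)/ln(z₂/z₁) = ln(17.8/15.2)/ln(11.0/4.0) = 0.15790/1.01160 = 0.1561
Extrapolate from 11.0 m to 57.4 m: V₃ = 17.8 × (57.4/11.0)^0.1561 = 17.8 × 1.2942 = 23.0366 kt

23.04 kt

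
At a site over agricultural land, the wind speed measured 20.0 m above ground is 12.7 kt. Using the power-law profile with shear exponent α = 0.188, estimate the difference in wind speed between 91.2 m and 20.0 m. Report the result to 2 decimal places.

4.19 kt

Power law: V₂ = V₁ · (z₂/z₁)^α = 12.7 × (4.5600)^0.188 = 16.8923 kt
ΔV = 16.8923 − 12.7 = 4.1923 kt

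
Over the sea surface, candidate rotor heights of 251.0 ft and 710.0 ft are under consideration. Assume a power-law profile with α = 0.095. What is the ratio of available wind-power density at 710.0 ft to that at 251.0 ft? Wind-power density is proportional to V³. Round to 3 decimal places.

1.345

Speed ratio: V_B/V_A = (z_B/z_A)^α = (710.0/251.0)^0.095 = (2.8287)^0.095 = 1.10383
Power-density ratio: P_B/P_A = (V_B/V_A)³ = (1.10383)³ = 1.34494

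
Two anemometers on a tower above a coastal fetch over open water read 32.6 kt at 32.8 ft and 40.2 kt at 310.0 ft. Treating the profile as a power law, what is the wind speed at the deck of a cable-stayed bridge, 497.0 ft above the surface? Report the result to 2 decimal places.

42.01 kt

First find α: α = ln(V₂/V₁)/ln(z₂/z₁) = ln(40.2/32.6)/ln(310.0/32.8) = 0.20955/2.24614 = 0.0933
Extrapolate from 310.0 ft to 497.0 ft: V₃ = 40.2 × (497.0/310.0)^0.0933 = 40.2 × 1.0450 = 42.0098 kt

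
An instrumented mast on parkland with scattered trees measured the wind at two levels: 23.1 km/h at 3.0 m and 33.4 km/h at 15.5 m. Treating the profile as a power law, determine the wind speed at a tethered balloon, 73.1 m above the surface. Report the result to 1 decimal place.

47.3 km/h

First find α: α = ln(V₂/V₁)/ln(z₂/z₁) = ln(33.4/23.1)/ln(15.5/3.0) = 0.36872/1.64223 = 0.2245
Extrapolate from 15.5 m to 73.1 m: V₃ = 33.4 × (73.1/15.5)^0.2245 = 33.4 × 1.4166 = 47.3134 km/h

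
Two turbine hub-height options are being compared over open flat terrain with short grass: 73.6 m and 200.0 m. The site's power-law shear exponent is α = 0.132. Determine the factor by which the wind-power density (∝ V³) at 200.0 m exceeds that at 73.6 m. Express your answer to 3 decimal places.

Speed ratio: V_B/V_A = (z_B/z_A)^α = (200.0/73.6)^0.132 = (2.7174)^0.132 = 1.14106
Power-density ratio: P_B/P_A = (V_B/V_A)³ = (1.14106)³ = 1.48568

1.486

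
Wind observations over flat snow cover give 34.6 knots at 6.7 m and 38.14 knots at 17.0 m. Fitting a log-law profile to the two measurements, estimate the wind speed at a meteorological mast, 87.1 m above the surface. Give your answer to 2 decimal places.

Log law: V ∝ ln(z/z₀). From the pair, with r = V₁/V₂ = 0.90718,
ln z₀ = (ln z₁ − r·ln z₂)/(1 − r) = (1.9021 − 0.90718×2.8332)/0.09282 = -7.1985 → z₀ = 0.0007477 m
V₃ = V₁ · ln(z₃/z₀)/ln(z₁/z₀) = 34.6 × 11.6656/9.1006 = 44.3518 knots

44.35 knots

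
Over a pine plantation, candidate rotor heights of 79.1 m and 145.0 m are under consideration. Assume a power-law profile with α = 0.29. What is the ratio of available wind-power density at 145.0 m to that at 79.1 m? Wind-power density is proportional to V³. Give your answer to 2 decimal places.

Speed ratio: V_B/V_A = (z_B/z_A)^α = (145.0/79.1)^0.29 = (1.8331)^0.29 = 1.19214
Power-density ratio: P_B/P_A = (V_B/V_A)³ = (1.19214)³ = 1.69425

1.69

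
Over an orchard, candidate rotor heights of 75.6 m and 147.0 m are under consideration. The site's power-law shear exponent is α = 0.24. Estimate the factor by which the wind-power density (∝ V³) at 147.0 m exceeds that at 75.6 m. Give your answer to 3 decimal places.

1.614

Speed ratio: V_B/V_A = (z_B/z_A)^α = (147.0/75.6)^0.24 = (1.9444)^0.24 = 1.17303
Power-density ratio: P_B/P_A = (V_B/V_A)³ = (1.17303)³ = 1.61411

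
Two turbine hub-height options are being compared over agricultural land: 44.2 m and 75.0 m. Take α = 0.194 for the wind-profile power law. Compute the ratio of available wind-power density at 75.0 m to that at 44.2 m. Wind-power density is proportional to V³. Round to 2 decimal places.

1.36

Speed ratio: V_B/V_A = (z_B/z_A)^α = (75.0/44.2)^0.194 = (1.6968)^0.194 = 1.10803
Power-density ratio: P_B/P_A = (V_B/V_A)³ = (1.10803)³ = 1.36035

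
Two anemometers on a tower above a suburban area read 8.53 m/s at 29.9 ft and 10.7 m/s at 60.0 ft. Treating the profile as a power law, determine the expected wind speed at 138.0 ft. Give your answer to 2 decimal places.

First find α: α = ln(V₂/V₁)/ln(z₂/z₁) = ln(10.7/8.53)/ln(60.0/29.9) = 0.22665/0.69649 = 0.3254
Extrapolate from 60.0 ft to 138.0 ft: V₃ = 10.7 × (138.0/60.0)^0.3254 = 10.7 × 1.3113 = 14.0313 m/s

14.03 m/s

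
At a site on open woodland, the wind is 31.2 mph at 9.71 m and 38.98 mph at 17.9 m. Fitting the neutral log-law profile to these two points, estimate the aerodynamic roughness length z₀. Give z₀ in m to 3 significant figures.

z₀ ≈ 0.836 m

Log law: V(z) ∝ ln(z/z₀). With r = V₁/V₂ = 31.2/38.98 = 0.80041,
r · ln(z₂/z₀) = ln(z₁/z₀) ⇒ ln z₀ = (ln z₁ − r·ln z₂)/(1 − r)
ln z₀ = (2.27316 − 0.80041×2.88480) / 0.19959 = -0.1797
z₀ = exp(-0.1797) = 0.8355 m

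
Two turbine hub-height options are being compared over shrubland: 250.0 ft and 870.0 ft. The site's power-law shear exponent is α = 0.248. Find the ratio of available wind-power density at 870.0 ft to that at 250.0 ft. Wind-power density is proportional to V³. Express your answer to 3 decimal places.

2.529

Speed ratio: V_B/V_A = (z_B/z_A)^α = (870.0/250.0)^0.248 = (3.4800)^0.248 = 1.36242
Power-density ratio: P_B/P_A = (V_B/V_A)³ = (1.36242)³ = 2.52892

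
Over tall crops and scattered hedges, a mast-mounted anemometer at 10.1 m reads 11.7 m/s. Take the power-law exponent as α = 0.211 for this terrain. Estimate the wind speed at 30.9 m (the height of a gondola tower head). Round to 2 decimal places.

Power-law profile: V₂ = V₁ · (z₂/z₁)^α
V₂ = 11.7 × (30.9/10.1)^0.211 = 11.7 × (3.0594)^0.211
    = 11.7 × 1.2661 = 14.8134 m/s

14.81 m/s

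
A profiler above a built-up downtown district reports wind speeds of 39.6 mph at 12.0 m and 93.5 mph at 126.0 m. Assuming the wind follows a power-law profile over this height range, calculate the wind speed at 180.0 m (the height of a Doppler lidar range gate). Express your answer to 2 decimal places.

106.51 mph

First find α: α = ln(V₂/V₁)/ln(z₂/z₁) = ln(93.5/39.6)/ln(126.0/12.0) = 0.85913/2.35138 = 0.3654
Extrapolate from 126.0 m to 180.0 m: V₃ = 93.5 × (180.0/126.0)^0.3654 = 93.5 × 1.1392 = 106.5145 mph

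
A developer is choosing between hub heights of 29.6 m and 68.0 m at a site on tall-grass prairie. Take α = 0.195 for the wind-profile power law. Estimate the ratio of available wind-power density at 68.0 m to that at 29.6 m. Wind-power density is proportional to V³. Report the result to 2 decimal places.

1.63

Speed ratio: V_B/V_A = (z_B/z_A)^α = (68.0/29.6)^0.195 = (2.2973)^0.195 = 1.17608
Power-density ratio: P_B/P_A = (V_B/V_A)³ = (1.17608)³ = 1.62672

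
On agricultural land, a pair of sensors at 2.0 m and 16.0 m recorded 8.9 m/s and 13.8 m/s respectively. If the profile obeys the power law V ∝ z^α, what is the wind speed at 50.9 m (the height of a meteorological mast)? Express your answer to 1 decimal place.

17.6 m/s

First find α: α = ln(V₂/V₁)/ln(z₂/z₁) = ln(13.8/8.9)/ln(16.0/2.0) = 0.43862/2.07944 = 0.2109
Extrapolate from 16.0 m to 50.9 m: V₃ = 13.8 × (50.9/16.0)^0.2109 = 13.8 × 1.2765 = 17.6154 m/s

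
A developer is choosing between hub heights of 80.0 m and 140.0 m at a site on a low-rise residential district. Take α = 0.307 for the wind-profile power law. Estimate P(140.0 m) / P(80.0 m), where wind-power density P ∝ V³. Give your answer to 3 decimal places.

1.674

Speed ratio: V_B/V_A = (z_B/z_A)^α = (140.0/80.0)^0.307 = (1.7500)^0.307 = 1.18744
Power-density ratio: P_B/P_A = (V_B/V_A)³ = (1.18744)³ = 1.67432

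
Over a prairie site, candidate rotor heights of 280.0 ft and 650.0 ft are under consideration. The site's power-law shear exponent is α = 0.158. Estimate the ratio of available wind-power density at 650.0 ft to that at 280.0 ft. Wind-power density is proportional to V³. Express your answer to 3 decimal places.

Speed ratio: V_B/V_A = (z_B/z_A)^α = (650.0/280.0)^0.158 = (2.3214)^0.158 = 1.14232
Power-density ratio: P_B/P_A = (V_B/V_A)³ = (1.14232)³ = 1.49062

1.491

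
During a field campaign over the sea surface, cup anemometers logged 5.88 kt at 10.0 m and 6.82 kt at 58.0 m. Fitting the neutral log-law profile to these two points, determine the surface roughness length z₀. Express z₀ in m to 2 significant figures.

Log law: V(z) ∝ ln(z/z₀). With r = V₁/V₂ = 5.88/6.82 = 0.86217,
r · ln(z₂/z₀) = ln(z₁/z₀) ⇒ ln z₀ = (ln z₁ − r·ln z₂)/(1 − r)
ln z₀ = (2.30259 − 0.86217×4.06044) / 0.13783 = -8.6934
z₀ = exp(-8.6934) = 0.0001677 m

z₀ ≈ 0.00017 m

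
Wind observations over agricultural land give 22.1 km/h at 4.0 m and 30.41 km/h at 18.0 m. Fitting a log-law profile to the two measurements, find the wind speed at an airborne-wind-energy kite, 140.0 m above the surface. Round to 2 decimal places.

Log law: V ∝ ln(z/z₀). From the pair, with r = V₁/V₂ = 0.72673,
ln z₀ = (ln z₁ − r·ln z₂)/(1 − r) = (1.3863 − 0.72673×2.8904)/0.27327 = -2.6137 → z₀ = 0.07326 m
V₃ = V₁ · ln(z₃/z₀)/ln(z₁/z₀) = 22.1 × 7.5554/4.0000 = 41.7432 km/h

41.74 km/h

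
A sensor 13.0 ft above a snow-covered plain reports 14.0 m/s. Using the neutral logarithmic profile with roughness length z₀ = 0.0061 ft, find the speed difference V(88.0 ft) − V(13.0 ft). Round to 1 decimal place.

3.5 m/s

Log law: V₂ = V₁ · ln(z₂/z₀)/ln(z₁/z₀) = 14.0 × 9.5768/7.6644 = 17.4932 m/s
ΔV = 17.4932 − 14.0 = 3.4932 m/s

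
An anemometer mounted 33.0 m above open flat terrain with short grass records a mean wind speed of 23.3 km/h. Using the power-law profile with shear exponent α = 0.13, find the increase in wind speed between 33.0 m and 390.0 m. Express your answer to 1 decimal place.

Power law: V₂ = V₁ · (z₂/z₁)^α = 23.3 × (11.8182)^0.13 = 32.1209 km/h
ΔV = 32.1209 − 23.3 = 8.8209 km/h

8.8 km/h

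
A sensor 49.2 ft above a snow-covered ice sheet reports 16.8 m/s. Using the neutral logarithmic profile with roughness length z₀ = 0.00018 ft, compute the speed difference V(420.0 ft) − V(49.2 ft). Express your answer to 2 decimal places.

2.88 m/s

Log law: V₂ = V₁ · ln(z₂/z₀)/ln(z₁/z₀) = 16.8 × 14.6628/12.5184 = 19.6778 m/s
ΔV = 19.6778 − 16.8 = 2.8778 m/s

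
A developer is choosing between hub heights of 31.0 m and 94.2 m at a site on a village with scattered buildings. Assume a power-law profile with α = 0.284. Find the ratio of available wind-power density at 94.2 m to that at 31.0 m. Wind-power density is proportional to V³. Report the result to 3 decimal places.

2.578

Speed ratio: V_B/V_A = (z_B/z_A)^α = (94.2/31.0)^0.284 = (3.0387)^0.284 = 1.37115
Power-density ratio: P_B/P_A = (V_B/V_A)³ = (1.37115)³ = 2.57781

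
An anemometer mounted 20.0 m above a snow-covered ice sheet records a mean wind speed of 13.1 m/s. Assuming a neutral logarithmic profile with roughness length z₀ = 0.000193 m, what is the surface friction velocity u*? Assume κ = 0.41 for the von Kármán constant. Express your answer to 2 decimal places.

u* ≈ 0.47 m/s

Log law: V(z) = (u*/κ) · ln(z/z₀) ⇒ u* = κ · V / ln(z/z₀)
u* = 0.41 × 13.1 / ln(20.0/0.000193) = 0.41 × 13.1 / 11.5486
   = 5.3710 / 11.5486 = 0.4651 m/s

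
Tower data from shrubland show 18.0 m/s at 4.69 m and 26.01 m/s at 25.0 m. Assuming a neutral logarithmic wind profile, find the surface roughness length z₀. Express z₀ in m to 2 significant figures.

z₀ ≈ 0.11 m

Log law: V(z) ∝ ln(z/z₀). With r = V₁/V₂ = 18.0/26.01 = 0.69204,
r · ln(z₂/z₀) = ln(z₁/z₀) ⇒ ln z₀ = (ln z₁ − r·ln z₂)/(1 − r)
ln z₀ = (1.54543 − 0.69204×3.21888) / 0.30796 = -2.2151
z₀ = exp(-2.2151) = 0.1091 m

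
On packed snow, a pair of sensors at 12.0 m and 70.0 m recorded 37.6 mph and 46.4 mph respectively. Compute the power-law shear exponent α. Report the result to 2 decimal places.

α ≈ 0.12

Power law: V₂/V₁ = (z₂/z₁)^α ⇒ α = ln(V₂/V₁) / ln(z₂/z₁)
α = ln(46.4/37.6) / ln(70.0/12.0) = ln(1.2340) / ln(5.8333)
  = 0.21030 / 1.76359 = 0.11924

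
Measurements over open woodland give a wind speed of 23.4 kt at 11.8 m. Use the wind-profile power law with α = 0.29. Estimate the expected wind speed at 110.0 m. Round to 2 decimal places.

Power-law profile: V₂ = V₁ · (z₂/z₁)^α
V₂ = 23.4 × (110.0/11.8)^0.29 = 23.4 × (9.3220)^0.29
    = 23.4 × 1.9105 = 44.7068 kt

44.71 kt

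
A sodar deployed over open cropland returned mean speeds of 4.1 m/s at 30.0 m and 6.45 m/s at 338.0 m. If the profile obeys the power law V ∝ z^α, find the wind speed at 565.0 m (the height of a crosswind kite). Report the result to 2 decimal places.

7.10 m/s

First find α: α = ln(V₂/V₁)/ln(z₂/z₁) = ln(6.45/4.1)/ln(338.0/30.0) = 0.45309/2.42185 = 0.1871
Extrapolate from 338.0 m to 565.0 m: V₃ = 6.45 × (565.0/338.0)^0.1871 = 6.45 × 1.1009 = 7.1008 m/s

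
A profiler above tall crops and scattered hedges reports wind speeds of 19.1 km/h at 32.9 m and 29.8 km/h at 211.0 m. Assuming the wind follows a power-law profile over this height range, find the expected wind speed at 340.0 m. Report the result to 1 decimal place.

First find α: α = ln(V₂/V₁)/ln(z₂/z₁) = ln(29.8/19.1)/ln(211.0/32.9) = 0.44482/1.85839 = 0.2394
Extrapolate from 211.0 m to 340.0 m: V₃ = 29.8 × (340.0/211.0)^0.2394 = 29.8 × 1.1210 = 33.4049 km/h

33.4 km/h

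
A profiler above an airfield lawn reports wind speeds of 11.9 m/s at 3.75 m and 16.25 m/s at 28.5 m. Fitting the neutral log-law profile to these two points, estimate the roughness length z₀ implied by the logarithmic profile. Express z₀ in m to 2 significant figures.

Log law: V(z) ∝ ln(z/z₀). With r = V₁/V₂ = 11.9/16.25 = 0.73231,
r · ln(z₂/z₀) = ln(z₁/z₀) ⇒ ln z₀ = (ln z₁ − r·ln z₂)/(1 − r)
ln z₀ = (1.32176 − 0.73231×3.34990) / 0.26769 = -4.2265
z₀ = exp(-4.2265) = 0.01460 m

z₀ ≈ 0.015 m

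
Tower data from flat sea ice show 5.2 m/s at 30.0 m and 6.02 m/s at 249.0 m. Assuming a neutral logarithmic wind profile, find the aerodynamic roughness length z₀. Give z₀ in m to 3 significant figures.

Log law: V(z) ∝ ln(z/z₀). With r = V₁/V₂ = 5.2/6.02 = 0.86379,
r · ln(z₂/z₀) = ln(z₁/z₀) ⇒ ln z₀ = (ln z₁ − r·ln z₂)/(1 − r)
ln z₀ = (3.40120 − 0.86379×5.51745) / 0.13621 = -10.0190
z₀ = exp(-10.0190) = 0.00004455 m

z₀ ≈ 0.0000445 m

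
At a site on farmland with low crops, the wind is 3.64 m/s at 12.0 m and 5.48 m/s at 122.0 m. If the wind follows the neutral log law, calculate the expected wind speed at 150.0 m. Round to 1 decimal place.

5.6 m/s

Log law: V ∝ ln(z/z₀). From the pair, with r = V₁/V₂ = 0.66423,
ln z₀ = (ln z₁ − r·ln z₂)/(1 − r) = (2.4849 − 0.66423×4.8040)/0.33577 = -2.1029 → z₀ = 0.1221 m
V₃ = V₁ · ln(z₃/z₀)/ln(z₁/z₀) = 3.64 × 7.1135/4.5878 = 5.6439 m/s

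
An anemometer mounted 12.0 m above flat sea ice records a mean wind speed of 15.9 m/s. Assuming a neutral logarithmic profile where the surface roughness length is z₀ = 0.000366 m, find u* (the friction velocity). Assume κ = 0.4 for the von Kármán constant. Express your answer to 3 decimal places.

u* ≈ 0.612 m/s

Log law: V(z) = (u*/κ) · ln(z/z₀) ⇒ u* = κ · V / ln(z/z₀)
u* = 0.4 × 15.9 / ln(12.0/0.000366) = 0.4 × 15.9 / 10.3978
   = 6.3600 / 10.3978 = 0.6117 m/s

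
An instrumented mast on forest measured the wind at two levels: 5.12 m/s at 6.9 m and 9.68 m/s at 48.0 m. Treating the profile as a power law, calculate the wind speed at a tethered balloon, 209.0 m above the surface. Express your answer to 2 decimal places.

15.69 m/s

First find α: α = ln(V₂/V₁)/ln(z₂/z₁) = ln(9.68/5.12)/ln(48.0/6.9) = 0.63691/1.93968 = 0.3284
Extrapolate from 48.0 m to 209.0 m: V₃ = 9.68 × (209.0/48.0)^0.3284 = 9.68 × 1.6210 = 15.6915 m/s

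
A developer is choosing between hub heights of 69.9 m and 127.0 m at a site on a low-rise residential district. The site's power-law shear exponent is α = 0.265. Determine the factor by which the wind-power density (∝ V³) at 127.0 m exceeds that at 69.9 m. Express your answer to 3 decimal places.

1.608

Speed ratio: V_B/V_A = (z_B/z_A)^α = (127.0/69.9)^0.265 = (1.8169)^0.265 = 1.17144
Power-density ratio: P_B/P_A = (V_B/V_A)³ = (1.17144)³ = 1.60755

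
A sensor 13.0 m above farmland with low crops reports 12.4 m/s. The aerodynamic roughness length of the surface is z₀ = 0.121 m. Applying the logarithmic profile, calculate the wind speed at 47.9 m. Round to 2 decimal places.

Log law: V(z) ∝ ln(z/z₀), so V₂/V₁ = ln(z₂/z₀) / ln(z₁/z₀).
ln(47.9/0.121) = 5.9811, ln(13.0/0.121) = 4.6769
V₂ = 12.4 × 5.9811/4.6769 = 12.4 × 1.2789 = 15.8578 m/s

15.86 m/s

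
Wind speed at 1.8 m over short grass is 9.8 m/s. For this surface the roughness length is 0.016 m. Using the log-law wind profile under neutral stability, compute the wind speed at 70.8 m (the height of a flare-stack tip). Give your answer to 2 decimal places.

Log law: V(z) ∝ ln(z/z₀), so V₂/V₁ = ln(z₂/z₀) / ln(z₁/z₀).
ln(70.8/0.016) = 8.3950, ln(1.8/0.016) = 4.7230
V₂ = 9.8 × 8.3950/4.7230 = 9.8 × 1.7775 = 17.4195 m/s

17.42 m/s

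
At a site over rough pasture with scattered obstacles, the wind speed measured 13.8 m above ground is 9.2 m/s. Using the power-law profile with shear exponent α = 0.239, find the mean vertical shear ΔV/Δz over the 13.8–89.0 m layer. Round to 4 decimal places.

Power law: V₂ = V₁ · (z₂/z₁)^α = 9.2 × (6.4493)^0.239 = 14.3635 m/s
ΔV/Δz = (14.3635 − 9.2)/(89.0 − 13.8) = 5.1635/75.2000 = 0.06866 m/s/m

0.0687 m/s/m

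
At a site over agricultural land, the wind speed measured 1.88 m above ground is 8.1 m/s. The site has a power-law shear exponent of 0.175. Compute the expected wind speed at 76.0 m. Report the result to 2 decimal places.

Power-law profile: V₂ = V₁ · (z₂/z₁)^α
V₂ = 8.1 × (76.0/1.88)^0.175 = 8.1 × (40.4255)^0.175
    = 8.1 × 1.9106 = 15.4757 m/s

15.48 m/s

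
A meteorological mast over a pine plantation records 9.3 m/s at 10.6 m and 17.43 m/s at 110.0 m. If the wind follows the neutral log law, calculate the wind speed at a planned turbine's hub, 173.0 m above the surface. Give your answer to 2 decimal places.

19.00 m/s

Log law: V ∝ ln(z/z₀). From the pair, with r = V₁/V₂ = 0.53356,
ln z₀ = (ln z₁ − r·ln z₂)/(1 − r) = (2.3609 − 0.53356×4.7005)/0.46644 = -0.3155 → z₀ = 0.7294 m
V₃ = V₁ · ln(z₃/z₀)/ln(z₁/z₀) = 9.3 × 5.4688/2.6763 = 19.0035 m/s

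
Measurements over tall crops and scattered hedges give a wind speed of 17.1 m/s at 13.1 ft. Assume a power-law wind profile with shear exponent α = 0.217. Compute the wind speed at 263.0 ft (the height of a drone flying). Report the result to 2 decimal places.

32.79 m/s

Power-law profile: V₂ = V₁ · (z₂/z₁)^α
V₂ = 17.1 × (263.0/13.1)^0.217 = 17.1 × (20.0763)^0.217
    = 17.1 × 1.9173 = 32.7853 m/s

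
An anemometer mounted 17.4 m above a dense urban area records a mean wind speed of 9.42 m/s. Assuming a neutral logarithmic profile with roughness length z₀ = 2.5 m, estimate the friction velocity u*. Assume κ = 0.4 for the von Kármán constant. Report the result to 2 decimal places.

Log law: V(z) = (u*/κ) · ln(z/z₀) ⇒ u* = κ · V / ln(z/z₀)
u* = 0.4 × 9.42 / ln(17.4/2.5) = 0.4 × 9.42 / 1.9402
   = 3.7680 / 1.9402 = 1.9421 m/s

u* ≈ 1.94 m/s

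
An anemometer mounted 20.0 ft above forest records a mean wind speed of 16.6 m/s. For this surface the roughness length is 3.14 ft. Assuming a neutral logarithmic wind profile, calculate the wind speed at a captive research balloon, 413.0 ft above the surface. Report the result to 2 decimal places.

Log law: V(z) ∝ ln(z/z₀), so V₂/V₁ = ln(z₂/z₀) / ln(z₁/z₀).
ln(413.0/3.14) = 4.8792, ln(20.0/3.14) = 1.8515
V₂ = 16.6 × 4.8792/1.8515 = 16.6 × 2.6353 = 43.7455 m/s

43.75 m/s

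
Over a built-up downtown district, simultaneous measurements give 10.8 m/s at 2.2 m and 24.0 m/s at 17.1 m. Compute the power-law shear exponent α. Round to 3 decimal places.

Power law: V₂/V₁ = (z₂/z₁)^α ⇒ α = ln(V₂/V₁) / ln(z₂/z₁)
α = ln(24.0/10.8) / ln(17.1/2.2) = ln(2.2222) / ln(7.7727)
  = 0.79851 / 2.05062 = 0.38940

α ≈ 0.389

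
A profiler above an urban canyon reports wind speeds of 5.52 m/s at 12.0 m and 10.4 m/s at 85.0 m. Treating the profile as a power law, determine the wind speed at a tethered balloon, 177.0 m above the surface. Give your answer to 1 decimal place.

First find α: α = ln(V₂/V₁)/ln(z₂/z₁) = ln(10.4/5.52)/ln(85.0/12.0) = 0.63343/1.95774 = 0.3235
Extrapolate from 85.0 m to 177.0 m: V₃ = 10.4 × (177.0/85.0)^0.3235 = 10.4 × 1.2679 = 13.1857 m/s

13.2 m/s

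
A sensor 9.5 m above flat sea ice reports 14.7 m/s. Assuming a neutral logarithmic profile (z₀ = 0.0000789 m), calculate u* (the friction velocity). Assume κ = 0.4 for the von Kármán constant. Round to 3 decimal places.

u* ≈ 0.503 m/s

Log law: V(z) = (u*/κ) · ln(z/z₀) ⇒ u* = κ · V / ln(z/z₀)
u* = 0.4 × 14.7 / ln(9.5/0.0000789) = 0.4 × 14.7 / 11.6986
   = 5.8800 / 11.6986 = 0.5026 m/s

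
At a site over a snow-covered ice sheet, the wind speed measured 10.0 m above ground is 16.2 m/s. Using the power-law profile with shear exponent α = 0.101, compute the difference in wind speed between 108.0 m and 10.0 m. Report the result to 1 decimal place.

4.4 m/s

Power law: V₂ = V₁ · (z₂/z₁)^α = 16.2 × (10.8000)^0.101 = 20.6011 m/s
ΔV = 20.6011 − 16.2 = 4.4011 m/s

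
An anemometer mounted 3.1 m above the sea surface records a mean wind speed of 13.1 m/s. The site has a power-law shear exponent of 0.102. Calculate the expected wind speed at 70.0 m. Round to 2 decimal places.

Power-law profile: V₂ = V₁ · (z₂/z₁)^α
V₂ = 13.1 × (70.0/3.1)^0.102 = 13.1 × (22.5806)^0.102
    = 13.1 × 1.3743 = 18.0033 m/s

18.00 m/s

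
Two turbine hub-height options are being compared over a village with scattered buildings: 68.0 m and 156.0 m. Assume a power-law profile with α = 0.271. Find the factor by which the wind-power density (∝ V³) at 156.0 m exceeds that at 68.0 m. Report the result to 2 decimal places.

1.96

Speed ratio: V_B/V_A = (z_B/z_A)^α = (156.0/68.0)^0.271 = (2.2941)^0.271 = 1.25235
Power-density ratio: P_B/P_A = (V_B/V_A)³ = (1.25235)³ = 1.96418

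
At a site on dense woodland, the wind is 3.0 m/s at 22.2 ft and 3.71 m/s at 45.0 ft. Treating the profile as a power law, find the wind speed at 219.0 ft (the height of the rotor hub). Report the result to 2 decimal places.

First find α: α = ln(V₂/V₁)/ln(z₂/z₁) = ln(3.71/3.0)/ln(45.0/22.2) = 0.21242/0.70657 = 0.3006
Extrapolate from 45.0 ft to 219.0 ft: V₃ = 3.71 × (219.0/45.0)^0.3006 = 3.71 × 1.6092 = 5.9701 m/s

5.97 m/s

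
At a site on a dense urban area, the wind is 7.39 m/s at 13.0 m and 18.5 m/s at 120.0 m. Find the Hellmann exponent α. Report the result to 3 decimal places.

Power law: V₂/V₁ = (z₂/z₁)^α ⇒ α = ln(V₂/V₁) / ln(z₂/z₁)
α = ln(18.5/7.39) / ln(120.0/13.0) = ln(2.5034) / ln(9.2308)
  = 0.91764 / 2.22254 = 0.41288

α ≈ 0.413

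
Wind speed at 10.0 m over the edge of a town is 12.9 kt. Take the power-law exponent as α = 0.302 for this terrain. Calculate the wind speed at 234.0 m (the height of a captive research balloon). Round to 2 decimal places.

Power-law profile: V₂ = V₁ · (z₂/z₁)^α
V₂ = 12.9 × (234.0/10.0)^0.302 = 12.9 × (23.4000)^0.302
    = 12.9 × 2.5912 = 33.4267 kt

33.43 kt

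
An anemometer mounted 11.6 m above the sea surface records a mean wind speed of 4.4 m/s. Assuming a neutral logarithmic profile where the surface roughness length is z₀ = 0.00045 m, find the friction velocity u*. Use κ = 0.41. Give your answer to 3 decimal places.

Log law: V(z) = (u*/κ) · ln(z/z₀) ⇒ u* = κ · V / ln(z/z₀)
u* = 0.41 × 4.4 / ln(11.6/0.00045) = 0.41 × 4.4 / 10.1573
   = 1.8040 / 10.1573 = 0.1776 m/s

u* ≈ 0.178 m/s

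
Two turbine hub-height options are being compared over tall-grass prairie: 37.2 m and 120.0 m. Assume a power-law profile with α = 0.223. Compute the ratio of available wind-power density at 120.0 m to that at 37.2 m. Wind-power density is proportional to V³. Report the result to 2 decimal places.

2.19

Speed ratio: V_B/V_A = (z_B/z_A)^α = (120.0/37.2)^0.223 = (3.2258)^0.223 = 1.29845
Power-density ratio: P_B/P_A = (V_B/V_A)³ = (1.29845)³ = 2.18917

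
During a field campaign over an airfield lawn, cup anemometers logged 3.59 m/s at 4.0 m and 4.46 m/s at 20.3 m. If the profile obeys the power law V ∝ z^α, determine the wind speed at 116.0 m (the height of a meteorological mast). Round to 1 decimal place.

First find α: α = ln(V₂/V₁)/ln(z₂/z₁) = ln(4.46/3.59)/ln(20.3/4.0) = 0.21700/1.62433 = 0.1336
Extrapolate from 20.3 m to 116.0 m: V₃ = 4.46 × (116.0/20.3)^0.1336 = 4.46 × 1.2622 = 5.6294 m/s

5.6 m/s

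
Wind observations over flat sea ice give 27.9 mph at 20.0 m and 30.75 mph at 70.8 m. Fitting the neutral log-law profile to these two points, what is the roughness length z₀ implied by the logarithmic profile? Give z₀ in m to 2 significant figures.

Log law: V(z) ∝ ln(z/z₀). With r = V₁/V₂ = 27.9/30.75 = 0.90732,
r · ln(z₂/z₀) = ln(z₁/z₀) ⇒ ln z₀ = (ln z₁ − r·ln z₂)/(1 − r)
ln z₀ = (2.99573 − 0.90732×4.25986) / 0.09268 = -9.3794
z₀ = exp(-9.3794) = 0.00008445 m

z₀ ≈ 0.000084 m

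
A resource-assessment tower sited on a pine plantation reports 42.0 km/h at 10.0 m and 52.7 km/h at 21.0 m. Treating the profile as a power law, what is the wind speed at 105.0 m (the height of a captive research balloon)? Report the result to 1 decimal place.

First find α: α = ln(V₂/V₁)/ln(z₂/z₁) = ln(52.7/42.0)/ln(21.0/10.0) = 0.22695/0.74194 = 0.3059
Extrapolate from 21.0 m to 105.0 m: V₃ = 52.7 × (105.0/21.0)^0.3059 = 52.7 × 1.6361 = 86.2211 km/h

86.2 km/h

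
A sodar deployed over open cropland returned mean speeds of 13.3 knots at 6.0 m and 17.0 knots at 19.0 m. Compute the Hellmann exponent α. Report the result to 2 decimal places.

Power law: V₂/V₁ = (z₂/z₁)^α ⇒ α = ln(V₂/V₁) / ln(z₂/z₁)
α = ln(17.0/13.3) / ln(19.0/6.0) = ln(1.2782) / ln(3.1667)
  = 0.24545 / 1.15268 = 0.21294

α ≈ 0.21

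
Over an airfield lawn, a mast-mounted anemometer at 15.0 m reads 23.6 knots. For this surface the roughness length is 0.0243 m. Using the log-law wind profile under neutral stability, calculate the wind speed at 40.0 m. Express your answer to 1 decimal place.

Log law: V(z) ∝ ln(z/z₀), so V₂/V₁ = ln(z₂/z₀) / ln(z₁/z₀).
ln(40.0/0.0243) = 7.4062, ln(15.0/0.0243) = 6.4253
V₂ = 23.6 × 7.4062/6.4253 = 23.6 × 1.1527 = 27.2026 knots

27.2 knots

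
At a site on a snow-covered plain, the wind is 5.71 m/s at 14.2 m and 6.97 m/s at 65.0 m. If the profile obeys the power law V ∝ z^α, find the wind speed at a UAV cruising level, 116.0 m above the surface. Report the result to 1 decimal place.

First find α: α = ln(V₂/V₁)/ln(z₂/z₁) = ln(6.97/5.71)/ln(65.0/14.2) = 0.19940/1.52115 = 0.1311
Extrapolate from 65.0 m to 116.0 m: V₃ = 6.97 × (116.0/65.0)^0.1311 = 6.97 × 1.0789 = 7.5198 m/s

7.5 m/s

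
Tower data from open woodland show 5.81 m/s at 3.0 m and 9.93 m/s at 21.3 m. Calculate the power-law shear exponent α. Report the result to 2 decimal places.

Power law: V₂/V₁ = (z₂/z₁)^α ⇒ α = ln(V₂/V₁) / ln(z₂/z₁)
α = ln(9.93/5.81) / ln(21.3/3.0) = ln(1.7091) / ln(7.1000)
  = 0.53598 / 1.96009 = 0.27345

α ≈ 0.27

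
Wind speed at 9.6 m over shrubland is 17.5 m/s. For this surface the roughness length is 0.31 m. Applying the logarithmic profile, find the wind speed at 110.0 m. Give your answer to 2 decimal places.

Log law: V(z) ∝ ln(z/z₀), so V₂/V₁ = ln(z₂/z₀) / ln(z₁/z₀).
ln(110.0/0.31) = 5.8717, ln(9.6/0.31) = 3.4329
V₂ = 17.5 × 5.8717/3.4329 = 17.5 × 1.7104 = 29.9318 m/s

29.93 m/s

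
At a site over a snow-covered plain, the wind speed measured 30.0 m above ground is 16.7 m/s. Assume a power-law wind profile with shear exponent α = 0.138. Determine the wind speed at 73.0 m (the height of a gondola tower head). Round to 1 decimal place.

Power-law profile: V₂ = V₁ · (z₂/z₁)^α
V₂ = 16.7 × (73.0/30.0)^0.138 = 16.7 × (2.4333)^0.138
    = 16.7 × 1.1306 = 18.8804 m/s

18.9 m/s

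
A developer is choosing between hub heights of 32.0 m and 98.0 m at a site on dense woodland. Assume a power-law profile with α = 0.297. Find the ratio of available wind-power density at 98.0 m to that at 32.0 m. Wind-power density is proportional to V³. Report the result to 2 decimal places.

2.71

Speed ratio: V_B/V_A = (z_B/z_A)^α = (98.0/32.0)^0.297 = (3.0625)^0.297 = 1.39433
Power-density ratio: P_B/P_A = (V_B/V_A)³ = (1.39433)³ = 2.71078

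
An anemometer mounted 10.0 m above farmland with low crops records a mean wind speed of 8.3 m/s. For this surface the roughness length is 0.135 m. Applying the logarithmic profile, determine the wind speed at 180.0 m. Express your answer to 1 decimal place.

13.9 m/s

Log law: V(z) ∝ ln(z/z₀), so V₂/V₁ = ln(z₂/z₀) / ln(z₁/z₀).
ln(180.0/0.135) = 7.1954, ln(10.0/0.135) = 4.3051
V₂ = 8.3 × 7.1954/4.3051 = 8.3 × 1.6714 = 13.8725 m/s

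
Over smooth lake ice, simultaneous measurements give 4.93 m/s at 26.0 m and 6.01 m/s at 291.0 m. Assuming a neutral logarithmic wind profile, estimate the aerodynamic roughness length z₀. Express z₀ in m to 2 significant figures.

Log law: V(z) ∝ ln(z/z₀). With r = V₁/V₂ = 4.93/6.01 = 0.82030,
r · ln(z₂/z₀) = ln(z₁/z₀) ⇒ ln z₀ = (ln z₁ − r·ln z₂)/(1 − r)
ln z₀ = (3.25810 − 0.82030×5.67332) / 0.17970 = -7.7670
z₀ = exp(-7.7670) = 0.0004235 m

z₀ ≈ 0.00042 m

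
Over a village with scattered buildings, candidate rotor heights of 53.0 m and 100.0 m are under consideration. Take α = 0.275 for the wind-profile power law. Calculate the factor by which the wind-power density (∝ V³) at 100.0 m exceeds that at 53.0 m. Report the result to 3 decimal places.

Speed ratio: V_B/V_A = (z_B/z_A)^α = (100.0/53.0)^0.275 = (1.8868)^0.275 = 1.19076
Power-density ratio: P_B/P_A = (V_B/V_A)³ = (1.19076)³ = 1.68839

1.688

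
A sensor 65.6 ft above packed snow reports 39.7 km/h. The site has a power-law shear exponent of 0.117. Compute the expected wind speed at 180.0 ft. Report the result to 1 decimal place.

Power-law profile: V₂ = V₁ · (z₂/z₁)^α
V₂ = 39.7 × (180.0/65.6)^0.117 = 39.7 × (2.7439)^0.117
    = 39.7 × 1.1254 = 44.6766 km/h

44.7 km/h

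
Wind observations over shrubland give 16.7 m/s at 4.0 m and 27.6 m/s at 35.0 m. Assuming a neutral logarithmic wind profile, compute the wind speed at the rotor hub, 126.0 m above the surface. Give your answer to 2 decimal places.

34.04 m/s

Log law: V ∝ ln(z/z₀). From the pair, with r = V₁/V₂ = 0.60507,
ln z₀ = (ln z₁ − r·ln z₂)/(1 − r) = (1.3863 − 0.60507×3.5553)/0.39493 = -1.9369 → z₀ = 0.1441 m
V₃ = V₁ · ln(z₃/z₀)/ln(z₁/z₀) = 16.7 × 6.7732/3.3232 = 34.0370 m/s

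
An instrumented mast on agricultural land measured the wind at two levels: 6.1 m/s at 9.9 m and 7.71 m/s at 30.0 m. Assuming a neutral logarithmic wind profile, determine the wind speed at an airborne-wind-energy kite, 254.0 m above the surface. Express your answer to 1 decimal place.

Log law: V ∝ ln(z/z₀). From the pair, with r = V₁/V₂ = 0.79118,
ln z₀ = (ln z₁ − r·ln z₂)/(1 − r) = (2.2925 − 0.79118×3.4012)/0.20882 = -1.9080 → z₀ = 0.1484 m
V₃ = V₁ · ln(z₃/z₀)/ln(z₁/z₀) = 6.1 × 7.4453/4.2005 = 10.8121 m/s

10.8 m/s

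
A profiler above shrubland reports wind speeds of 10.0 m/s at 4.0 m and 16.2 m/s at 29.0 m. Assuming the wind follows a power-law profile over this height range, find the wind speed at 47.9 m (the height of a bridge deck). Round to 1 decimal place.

18.3 m/s

First find α: α = ln(V₂/V₁)/ln(z₂/z₁) = ln(16.2/10.0)/ln(29.0/4.0) = 0.48243/1.98100 = 0.2435
Extrapolate from 29.0 m to 47.9 m: V₃ = 16.2 × (47.9/29.0)^0.2435 = 16.2 × 1.1300 = 18.3058 m/s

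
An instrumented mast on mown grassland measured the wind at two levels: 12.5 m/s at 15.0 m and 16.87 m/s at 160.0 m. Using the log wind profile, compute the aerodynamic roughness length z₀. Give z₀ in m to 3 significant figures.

z₀ ≈ 0.0172 m

Log law: V(z) ∝ ln(z/z₀). With r = V₁/V₂ = 12.5/16.87 = 0.74096,
r · ln(z₂/z₀) = ln(z₁/z₀) ⇒ ln z₀ = (ln z₁ − r·ln z₂)/(1 − r)
ln z₀ = (2.70805 − 0.74096×5.07517) / 0.25904 = -4.0629
z₀ = exp(-4.0629) = 0.01720 m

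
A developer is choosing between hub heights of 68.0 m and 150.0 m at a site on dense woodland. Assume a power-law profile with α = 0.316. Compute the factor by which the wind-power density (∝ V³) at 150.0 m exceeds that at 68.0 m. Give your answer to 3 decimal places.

Speed ratio: V_B/V_A = (z_B/z_A)^α = (150.0/68.0)^0.316 = (2.2059)^0.316 = 1.28402
Power-density ratio: P_B/P_A = (V_B/V_A)³ = (1.28402)³ = 2.11698

2.117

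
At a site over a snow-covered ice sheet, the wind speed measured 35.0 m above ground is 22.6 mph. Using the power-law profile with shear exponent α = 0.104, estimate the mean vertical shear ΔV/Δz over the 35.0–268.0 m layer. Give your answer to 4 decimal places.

Power law: V₂ = V₁ · (z₂/z₁)^α = 22.6 × (7.6571)^0.104 = 27.9287 mph
ΔV/Δz = (27.9287 − 22.6)/(268.0 − 35.0) = 5.3287/233.0000 = 0.02287 mph/m

0.0229 mph/m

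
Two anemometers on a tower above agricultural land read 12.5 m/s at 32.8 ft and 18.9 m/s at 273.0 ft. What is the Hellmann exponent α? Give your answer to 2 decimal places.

α ≈ 0.20

Power law: V₂/V₁ = (z₂/z₁)^α ⇒ α = ln(V₂/V₁) / ln(z₂/z₁)
α = ln(18.9/12.5) / ln(273.0/32.8) = ln(1.5120) / ln(8.3232)
  = 0.41343 / 2.11904 = 0.19510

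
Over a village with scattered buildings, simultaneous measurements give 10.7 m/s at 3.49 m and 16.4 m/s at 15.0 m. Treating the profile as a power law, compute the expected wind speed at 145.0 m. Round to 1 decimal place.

First find α: α = ln(V₂/V₁)/ln(z₂/z₁) = ln(16.4/10.7)/ln(15.0/3.49) = 0.42704/1.45815 = 0.2929
Extrapolate from 15.0 m to 145.0 m: V₃ = 16.4 × (145.0/15.0)^0.2929 = 16.4 × 1.9433 = 31.8709 m/s

31.9 m/s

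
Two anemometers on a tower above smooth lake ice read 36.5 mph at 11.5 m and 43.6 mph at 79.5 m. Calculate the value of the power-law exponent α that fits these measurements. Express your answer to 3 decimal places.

Power law: V₂/V₁ = (z₂/z₁)^α ⇒ α = ln(V₂/V₁) / ln(z₂/z₁)
α = ln(43.6/36.5) / ln(79.5/11.5) = ln(1.1945) / ln(6.9130)
  = 0.17774 / 1.93341 = 0.09193

α ≈ 0.092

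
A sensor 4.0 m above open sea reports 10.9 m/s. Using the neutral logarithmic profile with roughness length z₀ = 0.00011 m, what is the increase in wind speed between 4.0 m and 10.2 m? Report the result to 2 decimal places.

Log law: V₂ = V₁ · ln(z₂/z₀)/ln(z₁/z₀) = 10.9 × 11.4374/10.5013 = 11.8716 m/s
ΔV = 11.8716 − 10.9 = 0.9716 m/s

0.97 m/s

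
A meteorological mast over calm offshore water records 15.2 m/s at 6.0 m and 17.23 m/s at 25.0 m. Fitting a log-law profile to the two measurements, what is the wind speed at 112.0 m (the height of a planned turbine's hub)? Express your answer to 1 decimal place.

19.4 m/s

Log law: V ∝ ln(z/z₀). From the pair, with r = V₁/V₂ = 0.88218,
ln z₀ = (ln z₁ − r·ln z₂)/(1 − r) = (1.7918 − 0.88218×3.2189)/0.11782 = -8.8940 → z₀ = 0.0001372 m
V₃ = V₁ · ln(z₃/z₀)/ln(z₁/z₀) = 15.2 × 13.6125/10.6858 = 19.3631 m/s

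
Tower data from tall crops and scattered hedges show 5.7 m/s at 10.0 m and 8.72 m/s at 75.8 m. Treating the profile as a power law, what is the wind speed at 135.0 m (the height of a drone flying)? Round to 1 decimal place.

9.8 m/s

First find α: α = ln(V₂/V₁)/ln(z₂/z₁) = ln(8.72/5.7)/ln(75.8/10.0) = 0.42515/2.02551 = 0.2099
Extrapolate from 75.8 m to 135.0 m: V₃ = 8.72 × (135.0/75.8)^0.2099 = 8.72 × 1.1288 = 9.8431 m/s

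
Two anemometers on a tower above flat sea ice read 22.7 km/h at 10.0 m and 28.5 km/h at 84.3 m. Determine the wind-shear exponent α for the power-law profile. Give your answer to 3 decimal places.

α ≈ 0.107

Power law: V₂/V₁ = (z₂/z₁)^α ⇒ α = ln(V₂/V₁) / ln(z₂/z₁)
α = ln(28.5/22.7) / ln(84.3/10.0) = ln(1.2555) / ln(8.4300)
  = 0.22754 / 2.13180 = 0.10674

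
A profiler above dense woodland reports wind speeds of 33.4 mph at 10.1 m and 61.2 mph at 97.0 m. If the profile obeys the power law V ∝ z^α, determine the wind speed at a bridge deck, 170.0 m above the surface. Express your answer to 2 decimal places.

71.12 mph

First find α: α = ln(V₂/V₁)/ln(z₂/z₁) = ln(61.2/33.4)/ln(97.0/10.1) = 0.60559/2.26218 = 0.2677
Extrapolate from 97.0 m to 170.0 m: V₃ = 61.2 × (170.0/97.0)^0.2677 = 61.2 × 1.1621 = 71.1188 mph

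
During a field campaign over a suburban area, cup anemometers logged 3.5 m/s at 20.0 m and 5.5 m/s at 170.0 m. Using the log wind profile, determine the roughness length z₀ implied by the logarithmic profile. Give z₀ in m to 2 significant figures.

Log law: V(z) ∝ ln(z/z₀). With r = V₁/V₂ = 3.5/5.5 = 0.63636,
r · ln(z₂/z₀) = ln(z₁/z₀) ⇒ ln z₀ = (ln z₁ − r·ln z₂)/(1 − r)
ln z₀ = (2.99573 − 0.63636×5.13580) / 0.36364 = -0.7494
z₀ = exp(-0.7494) = 0.4727 m

z₀ ≈ 0.47 m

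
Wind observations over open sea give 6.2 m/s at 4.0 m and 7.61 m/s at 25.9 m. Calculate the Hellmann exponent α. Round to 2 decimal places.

α ≈ 0.11

Power law: V₂/V₁ = (z₂/z₁)^α ⇒ α = ln(V₂/V₁) / ln(z₂/z₁)
α = ln(7.61/6.2) / ln(25.9/4.0) = ln(1.2274) / ln(6.4750)
  = 0.20491 / 1.86795 = 0.10970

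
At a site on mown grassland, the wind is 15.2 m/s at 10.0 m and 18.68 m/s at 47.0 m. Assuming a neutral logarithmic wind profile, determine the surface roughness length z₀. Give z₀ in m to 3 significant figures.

Log law: V(z) ∝ ln(z/z₀). With r = V₁/V₂ = 15.2/18.68 = 0.81370,
r · ln(z₂/z₀) = ln(z₁/z₀) ⇒ ln z₀ = (ln z₁ − r·ln z₂)/(1 − r)
ln z₀ = (2.30259 − 0.81370×3.85015) / 0.18630 = -4.4569
z₀ = exp(-4.4569) = 0.01160 m

z₀ ≈ 0.0116 m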